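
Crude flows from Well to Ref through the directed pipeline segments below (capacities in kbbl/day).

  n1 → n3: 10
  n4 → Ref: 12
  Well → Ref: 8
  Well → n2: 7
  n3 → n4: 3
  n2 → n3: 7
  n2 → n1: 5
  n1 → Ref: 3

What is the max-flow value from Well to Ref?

Augment Well→Ref: bottleneck 8, flow now 8.
Augment Well→n2→n1→Ref: bottleneck 3, flow now 11.
Augment Well→n2→n3→n4→Ref: bottleneck 3, flow now 14.
No augmenting path remains; maximum flow = 14.
In the residual graph, reachable from Well: {Well, n1, n2, n3}.
Min-cut edges: Well→Ref (8), n1→Ref (3), n3→n4 (3); capacity 8 + 3 + 3 = 14.
This cut is saturated, so no flow can exceed 14.

14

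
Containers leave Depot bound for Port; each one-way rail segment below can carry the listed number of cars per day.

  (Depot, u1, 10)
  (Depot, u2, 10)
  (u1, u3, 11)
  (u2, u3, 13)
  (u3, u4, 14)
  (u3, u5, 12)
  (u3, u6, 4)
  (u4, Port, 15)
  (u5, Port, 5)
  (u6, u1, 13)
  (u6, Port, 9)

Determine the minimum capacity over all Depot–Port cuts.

Augment Depot→u1→u3→u4→Port: bottleneck 10, flow now 10.
Augment Depot→u2→u3→u4→Port: bottleneck 4, flow now 14.
Augment Depot→u2→u3→u5→Port: bottleneck 5, flow now 19.
Augment Depot→u2→u3→u6→Port: bottleneck 1, flow now 20.
No augmenting path remains; maximum flow = 20.
By max-flow min-cut, the minimum cut capacity equals the max flow.
In the residual graph, reachable from Depot: {Depot}.
Min-cut edges: Depot→u1 (10), Depot→u2 (10); capacity 10 + 10 = 20.

20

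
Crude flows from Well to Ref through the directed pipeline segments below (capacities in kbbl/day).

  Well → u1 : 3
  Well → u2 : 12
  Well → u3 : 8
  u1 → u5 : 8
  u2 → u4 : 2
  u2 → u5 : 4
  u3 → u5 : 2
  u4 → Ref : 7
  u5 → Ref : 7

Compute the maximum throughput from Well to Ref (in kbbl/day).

9

Augment Well→u1→u5→Ref: bottleneck 3, flow now 3.
Augment Well→u2→u4→Ref: bottleneck 2, flow now 5.
Augment Well→u2→u5→Ref: bottleneck 4, flow now 9.
No augmenting path remains; maximum flow = 9.
In the residual graph, reachable from Well: {Well, u1, u2, u3, u5}.
Min-cut edges: u2→u4 (2), u5→Ref (7); capacity 2 + 7 = 9.
This cut is saturated, so no flow can exceed 9.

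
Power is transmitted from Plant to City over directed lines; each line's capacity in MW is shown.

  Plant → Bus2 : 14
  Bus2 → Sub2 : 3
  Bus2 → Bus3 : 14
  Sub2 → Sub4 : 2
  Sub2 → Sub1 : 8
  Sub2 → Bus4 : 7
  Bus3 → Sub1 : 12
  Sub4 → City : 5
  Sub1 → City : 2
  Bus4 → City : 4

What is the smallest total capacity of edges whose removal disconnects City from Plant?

Augment Plant→Bus2→Sub2→Sub4→City: bottleneck 2, flow now 2.
Augment Plant→Bus2→Sub2→Sub1→City: bottleneck 1, flow now 3.
Augment Plant→Bus2→Bus3→Sub1→City: bottleneck 1, flow now 4.
Augment Plant→Bus2→Bus3→Sub1→Sub2→Bus4→City: bottleneck 1, flow now 5. (uses reverse residual edge)
No augmenting path remains; maximum flow = 5.
By max-flow min-cut, the minimum cut capacity equals the max flow.
In the residual graph, reachable from Plant: {Plant, Bus2, Bus3, Sub1}.
Min-cut edges: Bus2→Sub2 (3), Sub1→City (2); capacity 3 + 2 = 5.

5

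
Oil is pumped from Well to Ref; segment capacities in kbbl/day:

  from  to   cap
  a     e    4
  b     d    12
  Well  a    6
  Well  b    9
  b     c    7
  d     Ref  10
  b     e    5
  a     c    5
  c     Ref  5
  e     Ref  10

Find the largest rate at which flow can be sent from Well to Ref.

Augment Well→a→c→Ref: bottleneck 5, flow now 5.
Augment Well→a→e→Ref: bottleneck 1, flow now 6.
Augment Well→b→d→Ref: bottleneck 9, flow now 15.
No augmenting path remains; maximum flow = 15.
In the residual graph, reachable from Well: {Well}.
Min-cut edges: Well→a (6), Well→b (9); capacity 6 + 9 = 15.
This cut is saturated, so no flow can exceed 15.

15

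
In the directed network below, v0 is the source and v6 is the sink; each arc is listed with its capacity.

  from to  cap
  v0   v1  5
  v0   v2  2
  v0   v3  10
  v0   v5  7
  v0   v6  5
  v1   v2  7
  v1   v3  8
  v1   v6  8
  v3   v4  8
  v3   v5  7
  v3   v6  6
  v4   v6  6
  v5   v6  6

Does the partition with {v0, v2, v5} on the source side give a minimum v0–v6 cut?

Given cut capacity: 5 + 10 + 5 + 6 = 26.
Augment v0→v6: bottleneck 5, flow now 5.
Augment v0→v1→v6: bottleneck 5, flow now 10.
Augment v0→v3→v6: bottleneck 6, flow now 16.
Augment v0→v5→v6: bottleneck 6, flow now 22.
Augment v0→v3→v4→v6: bottleneck 4, flow now 26.
No augmenting path remains; maximum flow = 26.
Cut capacity 26 equals the max flow, so it is a minimum cut.

Yes — it is a minimum cut (capacity 26).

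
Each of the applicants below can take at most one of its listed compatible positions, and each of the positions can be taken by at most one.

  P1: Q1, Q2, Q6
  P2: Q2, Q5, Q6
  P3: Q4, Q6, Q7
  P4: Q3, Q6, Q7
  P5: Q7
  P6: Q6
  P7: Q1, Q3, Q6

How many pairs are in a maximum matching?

Unit-capacity flow: source→left, listed edges, right→sink; max matching = max flow.
Augmenting path P1→Q1 (+1); matched 1.
Augmenting path P2→Q2 (+1); matched 2.
Augmenting path P3→Q4 (+1); matched 3.
Augmenting path P4→Q3 (+1); matched 4.
Augmenting path P5→Q7 (+1); matched 5.
Augmenting path P6→Q6 (+1); matched 6.
Augmenting path P7→Q1→P1→Q2→P2→Q5 (+1); matched 7.
No augmenting path remains; maximum matching = 7.
König certificate: {P1, P2, P3, P4, P5, P6, P7} is a vertex cover of size 7 (every listed pair touches it), so no matching can be larger.

7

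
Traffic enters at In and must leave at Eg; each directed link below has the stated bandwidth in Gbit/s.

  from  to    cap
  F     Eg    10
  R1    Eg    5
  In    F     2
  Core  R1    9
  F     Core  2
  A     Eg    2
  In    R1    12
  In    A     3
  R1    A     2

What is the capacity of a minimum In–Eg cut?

Augment In→F→Eg: bottleneck 2, flow now 2.
Augment In→R1→Eg: bottleneck 5, flow now 7.
Augment In→A→Eg: bottleneck 2, flow now 9.
No augmenting path remains; maximum flow = 9.
By max-flow min-cut, the minimum cut capacity equals the max flow.
In the residual graph, reachable from In: {In, R1, A}.
Min-cut edges: In→F (2), R1→Eg (5), A→Eg (2); capacity 2 + 5 + 2 = 9.

9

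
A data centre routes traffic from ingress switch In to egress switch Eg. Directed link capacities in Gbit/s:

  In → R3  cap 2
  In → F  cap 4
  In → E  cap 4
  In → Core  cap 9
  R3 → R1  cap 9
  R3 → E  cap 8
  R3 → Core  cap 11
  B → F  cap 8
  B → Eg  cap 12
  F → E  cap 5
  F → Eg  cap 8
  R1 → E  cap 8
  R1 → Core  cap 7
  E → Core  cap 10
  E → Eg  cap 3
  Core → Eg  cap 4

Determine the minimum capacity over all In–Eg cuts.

11

Augment In→F→Eg: bottleneck 4, flow now 4.
Augment In→E→Eg: bottleneck 3, flow now 7.
Augment In→Core→Eg: bottleneck 4, flow now 11.
No augmenting path remains; maximum flow = 11.
By max-flow min-cut, the minimum cut capacity equals the max flow.
In the residual graph, reachable from In: {In, R3, R1, E, Core}.
Min-cut edges: In→F (4), E→Eg (3), Core→Eg (4); capacity 4 + 3 + 4 = 11.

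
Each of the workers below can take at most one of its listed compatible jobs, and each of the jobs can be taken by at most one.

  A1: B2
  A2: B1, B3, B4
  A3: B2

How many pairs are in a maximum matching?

Unit-capacity flow: source→left, listed edges, right→sink; max matching = max flow.
Augmenting path A1→B2 (+1); matched 1.
Augmenting path A2→B1 (+1); matched 2.
No augmenting path remains; maximum matching = 2.
König certificate: {A2, B2} is a vertex cover of size 2 (every listed pair touches it), so no matching can be larger.

2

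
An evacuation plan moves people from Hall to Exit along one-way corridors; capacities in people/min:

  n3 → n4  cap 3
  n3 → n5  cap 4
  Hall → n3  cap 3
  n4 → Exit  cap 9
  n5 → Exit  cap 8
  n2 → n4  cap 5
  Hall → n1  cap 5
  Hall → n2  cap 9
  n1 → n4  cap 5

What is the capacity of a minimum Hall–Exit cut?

12

Augment Hall→n1→n4→Exit: bottleneck 5, flow now 5.
Augment Hall→n2→n4→Exit: bottleneck 4, flow now 9.
Augment Hall→n3→n5→Exit: bottleneck 3, flow now 12.
No augmenting path remains; maximum flow = 12.
By max-flow min-cut, the minimum cut capacity equals the max flow.
In the residual graph, reachable from Hall: {Hall, n1, n2, n4}.
Min-cut edges: Hall→n3 (3), n4→Exit (9); capacity 3 + 9 = 12.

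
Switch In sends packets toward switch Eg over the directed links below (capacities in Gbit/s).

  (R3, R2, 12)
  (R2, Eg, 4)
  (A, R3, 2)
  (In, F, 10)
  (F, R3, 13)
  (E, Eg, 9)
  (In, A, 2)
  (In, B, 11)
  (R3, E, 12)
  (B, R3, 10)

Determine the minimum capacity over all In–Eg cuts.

13

Augment In→A→R3→E→Eg: bottleneck 2, flow now 2.
Augment In→B→R3→E→Eg: bottleneck 7, flow now 9.
Augment In→B→R3→R2→Eg: bottleneck 3, flow now 12.
Augment In→F→R3→R2→Eg: bottleneck 1, flow now 13.
No augmenting path remains; maximum flow = 13.
By max-flow min-cut, the minimum cut capacity equals the max flow.
In the residual graph, reachable from In: {In, A, B, F, R3, E, R2}.
Min-cut edges: E→Eg (9), R2→Eg (4); capacity 9 + 4 = 13.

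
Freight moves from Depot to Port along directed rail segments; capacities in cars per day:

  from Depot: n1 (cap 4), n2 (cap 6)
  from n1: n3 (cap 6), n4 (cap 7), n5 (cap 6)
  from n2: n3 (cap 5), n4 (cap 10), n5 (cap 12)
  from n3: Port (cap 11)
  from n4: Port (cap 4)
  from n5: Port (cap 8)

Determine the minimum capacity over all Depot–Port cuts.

Augment Depot→n1→n3→Port: bottleneck 4, flow now 4.
Augment Depot→n2→n3→Port: bottleneck 5, flow now 9.
Augment Depot→n2→n4→Port: bottleneck 1, flow now 10.
No augmenting path remains; maximum flow = 10.
By max-flow min-cut, the minimum cut capacity equals the max flow.
In the residual graph, reachable from Depot: {Depot}.
Min-cut edges: Depot→n1 (4), Depot→n2 (6); capacity 4 + 6 = 10.

10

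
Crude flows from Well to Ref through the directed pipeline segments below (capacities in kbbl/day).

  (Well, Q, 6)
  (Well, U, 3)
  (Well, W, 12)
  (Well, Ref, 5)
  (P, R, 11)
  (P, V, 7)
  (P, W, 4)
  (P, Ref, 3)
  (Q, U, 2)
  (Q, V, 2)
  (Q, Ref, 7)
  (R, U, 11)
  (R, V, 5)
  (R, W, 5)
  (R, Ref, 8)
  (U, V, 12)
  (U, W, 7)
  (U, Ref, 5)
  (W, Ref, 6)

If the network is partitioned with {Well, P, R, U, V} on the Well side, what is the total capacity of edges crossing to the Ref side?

55

Edges leaving {Well, P, R, U, V}: Well→Q (6), Well→W (12), Well→Ref (5), P→W (4), P→Ref (3), R→W (5), R→Ref (8), U→W (7), U→Ref (5).
Cut capacity = 6 + 12 + 5 + 4 + 3 + 5 + 8 + 7 + 5 = 55.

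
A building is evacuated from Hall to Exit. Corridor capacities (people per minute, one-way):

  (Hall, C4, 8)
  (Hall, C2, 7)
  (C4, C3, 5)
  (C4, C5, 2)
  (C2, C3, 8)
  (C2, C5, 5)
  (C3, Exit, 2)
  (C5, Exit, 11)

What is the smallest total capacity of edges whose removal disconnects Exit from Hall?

9

Augment Hall→C4→C3→Exit: bottleneck 2, flow now 2.
Augment Hall→C4→C5→Exit: bottleneck 2, flow now 4.
Augment Hall→C2→C5→Exit: bottleneck 5, flow now 9.
No augmenting path remains; maximum flow = 9.
By max-flow min-cut, the minimum cut capacity equals the max flow.
In the residual graph, reachable from Hall: {Hall, C4, C2, C3}.
Min-cut edges: C4→C5 (2), C2→C5 (5), C3→Exit (2); capacity 2 + 5 + 2 = 9.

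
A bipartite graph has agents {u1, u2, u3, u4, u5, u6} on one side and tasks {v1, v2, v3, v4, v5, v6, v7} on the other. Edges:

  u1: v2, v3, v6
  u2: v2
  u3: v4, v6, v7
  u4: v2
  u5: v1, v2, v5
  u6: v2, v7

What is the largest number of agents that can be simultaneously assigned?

Unit-capacity flow: source→left, listed edges, right→sink; max matching = max flow.
Augmenting path u1→v2 (+1); matched 1.
Augmenting path u3→v4 (+1); matched 2.
Augmenting path u5→v1 (+1); matched 3.
Augmenting path u6→v7 (+1); matched 4.
Augmenting path u2→v2→u1→v3 (+1); matched 5.
No augmenting path remains; maximum matching = 5.
König certificate: {u1, u3, u5, u6, v2} is a vertex cover of size 5 (every listed pair touches it), so no matching can be larger.

5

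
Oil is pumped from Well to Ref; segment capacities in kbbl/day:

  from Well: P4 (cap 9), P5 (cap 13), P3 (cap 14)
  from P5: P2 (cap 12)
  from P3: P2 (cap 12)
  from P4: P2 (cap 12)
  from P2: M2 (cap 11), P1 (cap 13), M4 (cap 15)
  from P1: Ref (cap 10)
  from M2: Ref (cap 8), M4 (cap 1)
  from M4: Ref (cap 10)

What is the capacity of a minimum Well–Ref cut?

28

Augment Well→P5→P2→P1→Ref: bottleneck 10, flow now 10.
Augment Well→P5→P2→M2→Ref: bottleneck 2, flow now 12.
Augment Well→P3→P2→M2→Ref: bottleneck 6, flow now 18.
Augment Well→P3→P2→M4→Ref: bottleneck 6, flow now 24.
Augment Well→P4→P2→M4→Ref: bottleneck 4, flow now 28.
No augmenting path remains; maximum flow = 28.
By max-flow min-cut, the minimum cut capacity equals the max flow.
In the residual graph, reachable from Well: {Well, P5, P3, P4, P2, P1, M2, M4}.
Min-cut edges: P1→Ref (10), M2→Ref (8), M4→Ref (10); capacity 10 + 8 + 10 = 28.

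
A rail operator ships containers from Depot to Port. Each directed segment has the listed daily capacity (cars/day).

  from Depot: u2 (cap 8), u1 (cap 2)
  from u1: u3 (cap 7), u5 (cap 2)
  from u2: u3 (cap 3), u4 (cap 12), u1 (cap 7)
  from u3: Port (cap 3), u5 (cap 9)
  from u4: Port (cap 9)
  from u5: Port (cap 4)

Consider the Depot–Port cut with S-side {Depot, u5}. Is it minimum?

Given cut capacity: 2 + 8 + 4 = 14.
Augment Depot→u1→u3→Port: bottleneck 2, flow now 2.
Augment Depot→u2→u3→Port: bottleneck 1, flow now 3.
Augment Depot→u2→u4→Port: bottleneck 7, flow now 10.
No augmenting path remains; maximum flow = 10.
In the residual graph, reachable from Depot: {Depot}.
Min-cut edges: Depot→u1 (2), Depot→u2 (8); capacity 2 + 8 = 10.
Cut capacity 14 exceeds the max flow 10, so it is not minimum.

No — its capacity is 14, but the minimum cut has capacity 10.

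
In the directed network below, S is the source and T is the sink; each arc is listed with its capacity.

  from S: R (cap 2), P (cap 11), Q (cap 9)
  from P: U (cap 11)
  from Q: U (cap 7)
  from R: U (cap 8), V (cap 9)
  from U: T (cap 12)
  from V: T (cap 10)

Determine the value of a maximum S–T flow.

Augment S→P→U→T: bottleneck 11, flow now 11.
Augment S→Q→U→T: bottleneck 1, flow now 12.
Augment S→R→V→T: bottleneck 2, flow now 14.
No augmenting path remains; maximum flow = 14.
In the residual graph, reachable from S: {S, P, Q, U}.
Min-cut edges: S→R (2), U→T (12); capacity 2 + 12 = 14.
This cut is saturated, so no flow can exceed 14.

14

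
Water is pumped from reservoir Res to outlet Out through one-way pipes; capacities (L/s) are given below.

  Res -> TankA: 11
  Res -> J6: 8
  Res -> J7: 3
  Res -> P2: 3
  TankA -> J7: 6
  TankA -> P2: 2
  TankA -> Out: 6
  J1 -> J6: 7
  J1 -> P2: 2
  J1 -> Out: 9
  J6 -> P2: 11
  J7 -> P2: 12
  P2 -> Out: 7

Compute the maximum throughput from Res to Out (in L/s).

13

Augment Res→TankA→Out: bottleneck 6, flow now 6.
Augment Res→P2→Out: bottleneck 3, flow now 9.
Augment Res→TankA→P2→Out: bottleneck 2, flow now 11.
Augment Res→J6→P2→Out: bottleneck 2, flow now 13.
No augmenting path remains; maximum flow = 13.
In the residual graph, reachable from Res: {Res, TankA, J6, J7, P2}.
Min-cut edges: TankA→Out (6), P2→Out (7); capacity 6 + 7 = 13.
This cut is saturated, so no flow can exceed 13.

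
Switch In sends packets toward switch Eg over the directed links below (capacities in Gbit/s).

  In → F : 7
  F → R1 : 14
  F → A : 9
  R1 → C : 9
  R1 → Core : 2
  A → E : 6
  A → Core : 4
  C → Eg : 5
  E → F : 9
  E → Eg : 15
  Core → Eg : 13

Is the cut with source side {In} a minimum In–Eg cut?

Given cut capacity: 7 = 7.
Augment In→F→R1→C→Eg: bottleneck 5, flow now 5.
Augment In→F→R1→Core→Eg: bottleneck 2, flow now 7.
No augmenting path remains; maximum flow = 7.
Cut capacity 7 equals the max flow, so it is a minimum cut.

Yes — it is a minimum cut (capacity 7).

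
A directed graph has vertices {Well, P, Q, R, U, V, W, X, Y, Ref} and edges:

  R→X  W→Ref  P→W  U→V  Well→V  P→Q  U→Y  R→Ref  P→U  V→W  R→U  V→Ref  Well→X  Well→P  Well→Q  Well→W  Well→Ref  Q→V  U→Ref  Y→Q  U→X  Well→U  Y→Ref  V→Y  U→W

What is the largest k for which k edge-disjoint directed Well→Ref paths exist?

Assign every edge capacity 1; by Menger, the answer equals the max flow.
Path Well→Ref (+1); total 1.
Path Well→U→Ref (+1); total 2.
Path Well→V→Ref (+1); total 3.
Path Well→W→Ref (+1); total 4.
Path Well→P→U→Y→Ref (+1); total 5.
No residual Well→Ref path; max flow = 5.
Certifying cut of size 5: {U→Ref, V→Ref, W→Ref, Well→Ref, Y→Ref}.

5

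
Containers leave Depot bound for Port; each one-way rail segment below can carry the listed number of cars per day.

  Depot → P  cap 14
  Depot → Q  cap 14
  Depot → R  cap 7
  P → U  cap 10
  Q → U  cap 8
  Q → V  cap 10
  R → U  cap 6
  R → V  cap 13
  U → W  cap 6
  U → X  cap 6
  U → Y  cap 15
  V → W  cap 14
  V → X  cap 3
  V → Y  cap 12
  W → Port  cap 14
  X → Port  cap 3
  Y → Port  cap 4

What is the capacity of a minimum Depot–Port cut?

21

Augment Depot→P→U→W→Port: bottleneck 6, flow now 6.
Augment Depot→P→U→X→Port: bottleneck 3, flow now 9.
Augment Depot→P→U→Y→Port: bottleneck 1, flow now 10.
Augment Depot→Q→U→Y→Port: bottleneck 3, flow now 13.
Augment Depot→Q→V→W→Port: bottleneck 8, flow now 21.
No augmenting path remains; maximum flow = 21.
By max-flow min-cut, the minimum cut capacity equals the max flow.
In the residual graph, reachable from Depot: {Depot, P, Q, R, U, V, W, X, Y}.
Min-cut edges: W→Port (14), X→Port (3), Y→Port (4); capacity 14 + 3 + 4 = 21.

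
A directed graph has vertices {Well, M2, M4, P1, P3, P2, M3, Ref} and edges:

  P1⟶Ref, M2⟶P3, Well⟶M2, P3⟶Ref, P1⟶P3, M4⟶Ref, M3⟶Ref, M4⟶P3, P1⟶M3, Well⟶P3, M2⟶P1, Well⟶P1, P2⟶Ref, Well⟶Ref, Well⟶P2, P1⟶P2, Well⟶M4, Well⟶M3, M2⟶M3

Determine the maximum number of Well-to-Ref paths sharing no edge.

6

Assign every edge capacity 1; by Menger, the answer equals the max flow.
Path Well→Ref (+1); total 1.
Path Well→M4→Ref (+1); total 2.
Path Well→P1→Ref (+1); total 3.
Path Well→P3→Ref (+1); total 4.
Path Well→P2→Ref (+1); total 5.
Path Well→M3→Ref (+1); total 6.
No residual Well→Ref path; max flow = 6.
Certifying cut of size 6: {M3→Ref, P1→Ref, P2→Ref, P3→Ref, Well→M4, Well→Ref}.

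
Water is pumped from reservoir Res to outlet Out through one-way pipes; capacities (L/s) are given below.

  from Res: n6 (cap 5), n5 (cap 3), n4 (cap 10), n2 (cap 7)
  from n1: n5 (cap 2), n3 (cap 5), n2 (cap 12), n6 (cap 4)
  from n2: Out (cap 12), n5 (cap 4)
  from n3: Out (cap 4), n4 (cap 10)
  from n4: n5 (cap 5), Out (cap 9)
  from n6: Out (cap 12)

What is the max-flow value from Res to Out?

Augment Res→n2→Out: bottleneck 7, flow now 7.
Augment Res→n4→Out: bottleneck 9, flow now 16.
Augment Res→n6→Out: bottleneck 5, flow now 21.
No augmenting path remains; maximum flow = 21.
In the residual graph, reachable from Res: {Res, n4, n5}.
Min-cut edges: Res→n2 (7), Res→n6 (5), n4→Out (9); capacity 7 + 5 + 9 = 21.
This cut is saturated, so no flow can exceed 21.

21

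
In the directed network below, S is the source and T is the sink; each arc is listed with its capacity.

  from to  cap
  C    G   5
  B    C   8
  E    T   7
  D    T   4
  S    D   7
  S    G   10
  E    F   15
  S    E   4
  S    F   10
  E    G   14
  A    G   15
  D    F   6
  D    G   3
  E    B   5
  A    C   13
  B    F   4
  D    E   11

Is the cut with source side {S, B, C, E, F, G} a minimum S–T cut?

Given cut capacity: 7 + 7 = 14.
Augment S→D→T: bottleneck 4, flow now 4.
Augment S→E→T: bottleneck 4, flow now 8.
Augment S→D→E→T: bottleneck 3, flow now 11.
No augmenting path remains; maximum flow = 11.
In the residual graph, reachable from S: {S, F, G}.
Min-cut edges: S→D (7), S→E (4); capacity 7 + 4 = 11.
Cut capacity 14 exceeds the max flow 11, so it is not minimum.

No — its capacity is 14, but the minimum cut has capacity 11.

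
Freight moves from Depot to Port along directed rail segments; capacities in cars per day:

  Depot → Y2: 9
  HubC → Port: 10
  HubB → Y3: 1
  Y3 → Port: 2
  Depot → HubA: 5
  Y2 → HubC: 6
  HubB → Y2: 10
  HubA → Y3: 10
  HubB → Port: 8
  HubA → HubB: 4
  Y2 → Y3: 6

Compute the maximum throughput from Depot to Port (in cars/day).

12

Augment Depot→Y2→HubC→Port: bottleneck 6, flow now 6.
Augment Depot→Y2→Y3→Port: bottleneck 2, flow now 8.
Augment Depot→HubA→HubB→Port: bottleneck 4, flow now 12.
No augmenting path remains; maximum flow = 12.
In the residual graph, reachable from Depot: {Depot, Y2, HubA, Y3}.
Min-cut edges: Y2→HubC (6), HubA→HubB (4), Y3→Port (2); capacity 6 + 4 + 2 = 12.
This cut is saturated, so no flow can exceed 12.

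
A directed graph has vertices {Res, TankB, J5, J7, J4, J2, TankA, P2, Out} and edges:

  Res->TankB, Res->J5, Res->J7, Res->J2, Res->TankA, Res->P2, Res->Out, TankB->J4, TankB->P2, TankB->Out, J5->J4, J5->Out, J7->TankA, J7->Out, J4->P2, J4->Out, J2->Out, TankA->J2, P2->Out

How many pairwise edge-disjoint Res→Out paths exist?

Assign every edge capacity 1; by Menger, the answer equals the max flow.
Path Res→Out (+1); total 1.
Path Res→TankB→Out (+1); total 2.
Path Res→J5→Out (+1); total 3.
Path Res→J7→Out (+1); total 4.
Path Res→J2→Out (+1); total 5.
Path Res→P2→Out (+1); total 6.
No residual Res→Out path; max flow = 6.
Certifying cut of size 6: {J2→Out, Res→J5, Res→J7, Res→Out, Res→P2, Res→TankB}.

6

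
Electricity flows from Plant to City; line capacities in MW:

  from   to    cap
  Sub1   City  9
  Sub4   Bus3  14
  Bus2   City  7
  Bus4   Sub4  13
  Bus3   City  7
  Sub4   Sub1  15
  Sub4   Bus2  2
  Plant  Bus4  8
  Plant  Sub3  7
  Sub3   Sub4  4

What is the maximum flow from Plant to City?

12

Augment Plant→Sub3→Sub4→Bus3→City: bottleneck 4, flow now 4.
Augment Plant→Bus4→Sub4→Bus3→City: bottleneck 3, flow now 7.
Augment Plant→Bus4→Sub4→Bus2→City: bottleneck 2, flow now 9.
Augment Plant→Bus4→Sub4→Sub1→City: bottleneck 3, flow now 12.
No augmenting path remains; maximum flow = 12.
In the residual graph, reachable from Plant: {Plant, Sub3}.
Min-cut edges: Plant→Bus4 (8), Sub3→Sub4 (4); capacity 8 + 4 = 12.
This cut is saturated, so no flow can exceed 12.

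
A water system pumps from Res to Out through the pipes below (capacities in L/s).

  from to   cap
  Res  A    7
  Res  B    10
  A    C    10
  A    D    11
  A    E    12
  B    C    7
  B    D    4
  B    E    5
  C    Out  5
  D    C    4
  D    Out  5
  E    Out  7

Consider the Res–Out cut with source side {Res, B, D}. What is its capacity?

Edges leaving {Res, B, D}: Res→A (7), B→C (7), B→E (5), D→C (4), D→Out (5).
Cut capacity = 7 + 7 + 5 + 4 + 5 = 28.

28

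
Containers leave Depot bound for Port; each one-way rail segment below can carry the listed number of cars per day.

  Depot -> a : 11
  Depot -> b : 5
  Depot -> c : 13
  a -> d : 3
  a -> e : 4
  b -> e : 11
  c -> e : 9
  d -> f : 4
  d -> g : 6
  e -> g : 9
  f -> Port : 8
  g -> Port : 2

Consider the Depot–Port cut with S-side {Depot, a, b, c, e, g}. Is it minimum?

Yes — it is a minimum cut (capacity 5).

Given cut capacity: 3 + 2 = 5.
Augment Depot→a→d→f→Port: bottleneck 3, flow now 3.
Augment Depot→a→e→g→Port: bottleneck 2, flow now 5.
No augmenting path remains; maximum flow = 5.
Cut capacity 5 equals the max flow, so it is a minimum cut.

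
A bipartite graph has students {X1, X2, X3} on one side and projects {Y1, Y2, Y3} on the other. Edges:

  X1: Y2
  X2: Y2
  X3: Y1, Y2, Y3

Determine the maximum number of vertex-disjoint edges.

2

Unit-capacity flow: source→left, listed edges, right→sink; max matching = max flow.
Augmenting path X1→Y2 (+1); matched 1.
Augmenting path X3→Y1 (+1); matched 2.
No augmenting path remains; maximum matching = 2.
König certificate: {X3, Y2} is a vertex cover of size 2 (every listed pair touches it), so no matching can be larger.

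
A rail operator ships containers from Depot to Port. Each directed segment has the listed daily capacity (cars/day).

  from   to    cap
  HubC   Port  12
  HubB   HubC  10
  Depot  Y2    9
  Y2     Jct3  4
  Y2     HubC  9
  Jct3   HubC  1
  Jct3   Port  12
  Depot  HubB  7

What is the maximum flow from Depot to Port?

16

Augment Depot→HubB→HubC→Port: bottleneck 7, flow now 7.
Augment Depot→Y2→HubC→Port: bottleneck 5, flow now 12.
Augment Depot→Y2→Jct3→Port: bottleneck 4, flow now 16.
No augmenting path remains; maximum flow = 16.
In the residual graph, reachable from Depot: {Depot}.
Min-cut edges: Depot→HubB (7), Depot→Y2 (9); capacity 7 + 9 = 16.
This cut is saturated, so no flow can exceed 16.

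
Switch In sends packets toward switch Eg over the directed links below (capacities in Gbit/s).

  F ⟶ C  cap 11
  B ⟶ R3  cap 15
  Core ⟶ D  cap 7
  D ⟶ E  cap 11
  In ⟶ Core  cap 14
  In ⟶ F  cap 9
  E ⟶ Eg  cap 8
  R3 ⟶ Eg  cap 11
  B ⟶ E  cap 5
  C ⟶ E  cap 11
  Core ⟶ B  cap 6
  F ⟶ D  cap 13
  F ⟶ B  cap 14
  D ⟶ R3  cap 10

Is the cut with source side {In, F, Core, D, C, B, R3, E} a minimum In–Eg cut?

Yes — it is a minimum cut (capacity 19).

Given cut capacity: 11 + 8 = 19.
Augment In→F→D→R3→Eg: bottleneck 9, flow now 9.
Augment In→Core→D→R3→Eg: bottleneck 1, flow now 10.
Augment In→Core→D→E→Eg: bottleneck 6, flow now 16.
Augment In→Core→B→R3→Eg: bottleneck 1, flow now 17.
Augment In→Core→B→E→Eg: bottleneck 2, flow now 19.
No augmenting path remains; maximum flow = 19.
Cut capacity 19 equals the max flow, so it is a minimum cut.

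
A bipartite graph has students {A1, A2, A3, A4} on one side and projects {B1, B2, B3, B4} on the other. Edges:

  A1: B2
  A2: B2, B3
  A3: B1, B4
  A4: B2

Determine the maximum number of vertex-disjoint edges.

3

Unit-capacity flow: source→left, listed edges, right→sink; max matching = max flow.
Augmenting path A1→B2 (+1); matched 1.
Augmenting path A2→B3 (+1); matched 2.
Augmenting path A3→B1 (+1); matched 3.
No augmenting path remains; maximum matching = 3.
König certificate: {A2, A3, B2} is a vertex cover of size 3 (every listed pair touches it), so no matching can be larger.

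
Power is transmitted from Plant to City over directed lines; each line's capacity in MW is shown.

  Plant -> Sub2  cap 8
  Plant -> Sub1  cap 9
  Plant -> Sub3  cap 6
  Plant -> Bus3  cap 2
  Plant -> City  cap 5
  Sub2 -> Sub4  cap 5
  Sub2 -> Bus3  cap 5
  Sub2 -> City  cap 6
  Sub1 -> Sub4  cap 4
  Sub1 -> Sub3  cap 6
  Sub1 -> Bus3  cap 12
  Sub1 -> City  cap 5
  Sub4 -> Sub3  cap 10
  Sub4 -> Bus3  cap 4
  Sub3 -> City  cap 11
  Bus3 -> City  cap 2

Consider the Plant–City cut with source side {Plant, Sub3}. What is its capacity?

35

Edges leaving {Plant, Sub3}: Plant→Sub2 (8), Plant→Sub1 (9), Plant→Bus3 (2), Plant→City (5), Sub3→City (11).
Cut capacity = 8 + 9 + 2 + 5 + 11 = 35.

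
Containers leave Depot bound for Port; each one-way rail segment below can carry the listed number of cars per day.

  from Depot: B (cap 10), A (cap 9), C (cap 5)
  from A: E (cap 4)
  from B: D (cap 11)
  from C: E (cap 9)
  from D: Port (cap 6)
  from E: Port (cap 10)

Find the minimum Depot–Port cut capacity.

Augment Depot→A→E→Port: bottleneck 4, flow now 4.
Augment Depot→B→D→Port: bottleneck 6, flow now 10.
Augment Depot→C→E→Port: bottleneck 5, flow now 15.
No augmenting path remains; maximum flow = 15.
By max-flow min-cut, the minimum cut capacity equals the max flow.
In the residual graph, reachable from Depot: {Depot, A, B, D}.
Min-cut edges: Depot→C (5), A→E (4), D→Port (6); capacity 5 + 4 + 6 = 15.

15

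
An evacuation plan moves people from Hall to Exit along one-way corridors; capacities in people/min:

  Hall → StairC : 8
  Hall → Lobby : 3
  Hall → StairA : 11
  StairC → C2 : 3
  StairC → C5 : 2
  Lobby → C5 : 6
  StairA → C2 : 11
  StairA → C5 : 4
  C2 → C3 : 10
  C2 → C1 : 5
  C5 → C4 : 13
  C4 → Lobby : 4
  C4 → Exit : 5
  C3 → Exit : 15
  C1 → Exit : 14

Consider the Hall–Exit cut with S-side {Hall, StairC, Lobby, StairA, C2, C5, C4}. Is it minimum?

No — its capacity is 20, but the minimum cut has capacity 19.

Given cut capacity: 10 + 5 + 5 = 20.
Augment Hall→StairC→C2→C3→Exit: bottleneck 3, flow now 3.
Augment Hall→StairC→C5→C4→Exit: bottleneck 2, flow now 5.
Augment Hall→Lobby→C5→C4→Exit: bottleneck 3, flow now 8.
Augment Hall→StairA→C2→C3→Exit: bottleneck 7, flow now 15.
Augment Hall→StairA→C2→C1→Exit: bottleneck 4, flow now 19.
No augmenting path remains; maximum flow = 19.
In the residual graph, reachable from Hall: {Hall, StairC}.
Min-cut edges: Hall→Lobby (3), Hall→StairA (11), StairC→C2 (3), StairC→C5 (2); capacity 3 + 11 + 3 + 2 = 19.
Cut capacity 20 exceeds the max flow 19, so it is not minimum.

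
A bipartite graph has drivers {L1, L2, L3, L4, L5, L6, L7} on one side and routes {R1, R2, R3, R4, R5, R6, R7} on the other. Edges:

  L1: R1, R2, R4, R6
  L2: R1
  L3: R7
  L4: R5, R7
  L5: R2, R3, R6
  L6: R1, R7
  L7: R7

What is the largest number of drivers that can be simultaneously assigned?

Unit-capacity flow: source→left, listed edges, right→sink; max matching = max flow.
Augmenting path L1→R1 (+1); matched 1.
Augmenting path L3→R7 (+1); matched 2.
Augmenting path L4→R5 (+1); matched 3.
Augmenting path L5→R2 (+1); matched 4.
Augmenting path L2→R1→L1→R4 (+1); matched 5.
No augmenting path remains; maximum matching = 5.
König certificate: {L1, L4, L5, R1, R7} is a vertex cover of size 5 (every listed pair touches it), so no matching can be larger.

5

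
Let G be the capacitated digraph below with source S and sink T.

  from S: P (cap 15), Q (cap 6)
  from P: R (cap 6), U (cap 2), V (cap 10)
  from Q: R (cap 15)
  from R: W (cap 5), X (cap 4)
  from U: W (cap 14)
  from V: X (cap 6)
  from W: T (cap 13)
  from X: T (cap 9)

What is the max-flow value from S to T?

16

Augment S→P→R→W→T: bottleneck 5, flow now 5.
Augment S→P→R→X→T: bottleneck 1, flow now 6.
Augment S→P→U→W→T: bottleneck 2, flow now 8.
Augment S→P→V→X→T: bottleneck 6, flow now 14.
Augment S→Q→R→X→T: bottleneck 2, flow now 16.
No augmenting path remains; maximum flow = 16.
In the residual graph, reachable from S: {S, P, Q, R, V, X}.
Min-cut edges: P→U (2), R→W (5), X→T (9); capacity 2 + 5 + 9 = 16.
This cut is saturated, so no flow can exceed 16.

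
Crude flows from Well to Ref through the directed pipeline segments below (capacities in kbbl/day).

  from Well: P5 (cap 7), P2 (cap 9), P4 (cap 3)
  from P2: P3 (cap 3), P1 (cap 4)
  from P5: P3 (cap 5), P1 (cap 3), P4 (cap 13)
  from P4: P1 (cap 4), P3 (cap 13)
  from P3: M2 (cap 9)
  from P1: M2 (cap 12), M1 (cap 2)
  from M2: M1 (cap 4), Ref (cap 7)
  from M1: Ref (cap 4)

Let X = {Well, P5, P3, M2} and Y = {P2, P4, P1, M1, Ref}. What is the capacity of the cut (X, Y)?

Edges leaving {Well, P5, P3, M2}: Well→P2 (9), Well→P4 (3), P5→P4 (13), P5→P1 (3), M2→M1 (4), M2→Ref (7).
Cut capacity = 9 + 3 + 13 + 3 + 4 + 7 = 39.

39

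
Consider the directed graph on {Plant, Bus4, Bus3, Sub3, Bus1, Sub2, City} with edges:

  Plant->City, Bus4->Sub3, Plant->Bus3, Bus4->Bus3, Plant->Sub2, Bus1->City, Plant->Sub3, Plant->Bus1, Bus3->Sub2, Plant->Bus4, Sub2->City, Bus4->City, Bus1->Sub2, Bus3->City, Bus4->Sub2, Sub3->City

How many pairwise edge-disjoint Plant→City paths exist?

Assign every edge capacity 1; by Menger, the answer equals the max flow.
Path Plant→City (+1); total 1.
Path Plant→Bus4→City (+1); total 2.
Path Plant→Bus3→City (+1); total 3.
Path Plant→Sub3→City (+1); total 4.
Path Plant→Bus1→City (+1); total 5.
Path Plant→Sub2→City (+1); total 6.
No residual Plant→City path; max flow = 6.
Certifying cut of size 6: {Plant→Bus1, Plant→Bus3, Plant→Bus4, Plant→City, Plant→Sub2, Plant→Sub3}.

6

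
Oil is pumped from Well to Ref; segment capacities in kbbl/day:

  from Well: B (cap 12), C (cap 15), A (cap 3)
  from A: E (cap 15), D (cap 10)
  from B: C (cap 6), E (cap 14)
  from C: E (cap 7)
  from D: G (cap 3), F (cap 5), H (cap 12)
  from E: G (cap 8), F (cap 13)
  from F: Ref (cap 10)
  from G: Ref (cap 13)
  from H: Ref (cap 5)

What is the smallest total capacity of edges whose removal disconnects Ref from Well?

21

Augment Well→A→D→F→Ref: bottleneck 3, flow now 3.
Augment Well→B→E→F→Ref: bottleneck 7, flow now 10.
Augment Well→B→E→G→Ref: bottleneck 5, flow now 15.
Augment Well→C→E→G→Ref: bottleneck 3, flow now 18.
Augment Well→C→E→F→D→G→Ref: bottleneck 3, flow now 21. (uses reverse residual edge)
No augmenting path remains; maximum flow = 21.
By max-flow min-cut, the minimum cut capacity equals the max flow.
In the residual graph, reachable from Well: {Well, B, C, E, F}.
Min-cut edges: Well→A (3), E→G (8), F→Ref (10); capacity 3 + 8 + 10 = 21.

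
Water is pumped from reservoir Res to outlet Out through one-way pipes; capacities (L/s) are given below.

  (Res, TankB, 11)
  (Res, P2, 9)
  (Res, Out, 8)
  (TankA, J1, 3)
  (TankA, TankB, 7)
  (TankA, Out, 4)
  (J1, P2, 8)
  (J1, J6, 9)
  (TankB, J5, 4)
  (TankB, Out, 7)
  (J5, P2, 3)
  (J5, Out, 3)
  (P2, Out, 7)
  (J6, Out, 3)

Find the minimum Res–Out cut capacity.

25

Augment Res→Out: bottleneck 8, flow now 8.
Augment Res→TankB→Out: bottleneck 7, flow now 15.
Augment Res→P2→Out: bottleneck 7, flow now 22.
Augment Res→TankB→J5→Out: bottleneck 3, flow now 25.
No augmenting path remains; maximum flow = 25.
By max-flow min-cut, the minimum cut capacity equals the max flow.
In the residual graph, reachable from Res: {Res, TankB, J5, P2}.
Min-cut edges: Res→Out (8), TankB→Out (7), J5→Out (3), P2→Out (7); capacity 8 + 7 + 3 + 7 = 25.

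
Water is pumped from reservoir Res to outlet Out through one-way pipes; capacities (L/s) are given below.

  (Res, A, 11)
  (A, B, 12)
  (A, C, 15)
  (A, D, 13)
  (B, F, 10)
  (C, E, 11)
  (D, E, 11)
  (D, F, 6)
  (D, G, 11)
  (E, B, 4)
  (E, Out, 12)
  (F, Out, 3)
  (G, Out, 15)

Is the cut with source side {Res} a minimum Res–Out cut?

Yes — it is a minimum cut (capacity 11).

Given cut capacity: 11 = 11.
Augment Res→A→B→F→Out: bottleneck 3, flow now 3.
Augment Res→A→C→E→Out: bottleneck 8, flow now 11.
No augmenting path remains; maximum flow = 11.
Cut capacity 11 equals the max flow, so it is a minimum cut.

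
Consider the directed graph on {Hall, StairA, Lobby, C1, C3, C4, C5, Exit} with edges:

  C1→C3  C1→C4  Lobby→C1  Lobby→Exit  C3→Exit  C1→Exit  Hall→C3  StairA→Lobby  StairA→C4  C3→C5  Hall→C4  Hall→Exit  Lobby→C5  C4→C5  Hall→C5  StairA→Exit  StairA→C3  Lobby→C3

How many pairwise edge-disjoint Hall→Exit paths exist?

2

Assign every edge capacity 1; by Menger, the answer equals the max flow.
Path Hall→Exit (+1); total 1.
Path Hall→C3→Exit (+1); total 2.
No residual Hall→Exit path; max flow = 2.
Certifying cut of size 2: {Hall→C3, Hall→Exit}.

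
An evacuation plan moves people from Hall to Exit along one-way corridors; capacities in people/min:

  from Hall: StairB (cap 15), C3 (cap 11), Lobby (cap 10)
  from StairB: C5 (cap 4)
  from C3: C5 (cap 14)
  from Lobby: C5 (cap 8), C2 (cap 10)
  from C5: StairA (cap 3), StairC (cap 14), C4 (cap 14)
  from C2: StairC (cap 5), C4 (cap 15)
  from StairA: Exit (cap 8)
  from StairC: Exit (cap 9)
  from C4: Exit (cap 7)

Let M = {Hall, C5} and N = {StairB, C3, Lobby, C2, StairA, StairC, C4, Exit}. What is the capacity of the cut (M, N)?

Edges leaving {Hall, C5}: Hall→StairB (15), Hall→C3 (11), Hall→Lobby (10), C5→StairA (3), C5→StairC (14), C5→C4 (14).
Cut capacity = 15 + 11 + 10 + 3 + 14 + 14 = 67.

67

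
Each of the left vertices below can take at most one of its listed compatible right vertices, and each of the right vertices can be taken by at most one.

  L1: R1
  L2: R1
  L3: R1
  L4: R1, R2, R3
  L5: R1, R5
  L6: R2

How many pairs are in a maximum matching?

Unit-capacity flow: source→left, listed edges, right→sink; max matching = max flow.
Augmenting path L1→R1 (+1); matched 1.
Augmenting path L4→R2 (+1); matched 2.
Augmenting path L5→R5 (+1); matched 3.
Augmenting path L6→R2→L4→R3 (+1); matched 4.
No augmenting path remains; maximum matching = 4.
König certificate: {L4, L5, L6, R1} is a vertex cover of size 4 (every listed pair touches it), so no matching can be larger.

4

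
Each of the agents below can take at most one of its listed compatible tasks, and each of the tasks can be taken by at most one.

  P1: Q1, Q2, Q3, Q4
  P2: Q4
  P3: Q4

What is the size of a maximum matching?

2

Unit-capacity flow: source→left, listed edges, right→sink; max matching = max flow.
Augmenting path P1→Q1 (+1); matched 1.
Augmenting path P2→Q4 (+1); matched 2.
No augmenting path remains; maximum matching = 2.
König certificate: {P1, Q4} is a vertex cover of size 2 (every listed pair touches it), so no matching can be larger.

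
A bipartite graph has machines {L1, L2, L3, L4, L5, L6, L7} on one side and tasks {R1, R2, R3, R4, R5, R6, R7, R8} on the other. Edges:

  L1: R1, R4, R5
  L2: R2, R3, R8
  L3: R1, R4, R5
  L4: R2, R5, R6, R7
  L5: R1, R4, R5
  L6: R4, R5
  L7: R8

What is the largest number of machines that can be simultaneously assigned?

6

Unit-capacity flow: source→left, listed edges, right→sink; max matching = max flow.
Augmenting path L1→R1 (+1); matched 1.
Augmenting path L2→R2 (+1); matched 2.
Augmenting path L3→R4 (+1); matched 3.
Augmenting path L4→R5 (+1); matched 4.
Augmenting path L7→R8 (+1); matched 5.
Augmenting path L5→R5→L4→R6 (+1); matched 6.
No augmenting path remains; maximum matching = 6.
König certificate: {L2, L4, L7, R1, R4, R5} is a vertex cover of size 6 (every listed pair touches it), so no matching can be larger.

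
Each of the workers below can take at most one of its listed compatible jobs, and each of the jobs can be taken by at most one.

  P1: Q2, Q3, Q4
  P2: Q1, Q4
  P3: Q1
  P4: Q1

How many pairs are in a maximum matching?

3

Unit-capacity flow: source→left, listed edges, right→sink; max matching = max flow.
Augmenting path P1→Q2 (+1); matched 1.
Augmenting path P2→Q1 (+1); matched 2.
Augmenting path P3→Q1→P2→Q4 (+1); matched 3.
No augmenting path remains; maximum matching = 3.
König certificate: {P1, P2, Q1} is a vertex cover of size 3 (every listed pair touches it), so no matching can be larger.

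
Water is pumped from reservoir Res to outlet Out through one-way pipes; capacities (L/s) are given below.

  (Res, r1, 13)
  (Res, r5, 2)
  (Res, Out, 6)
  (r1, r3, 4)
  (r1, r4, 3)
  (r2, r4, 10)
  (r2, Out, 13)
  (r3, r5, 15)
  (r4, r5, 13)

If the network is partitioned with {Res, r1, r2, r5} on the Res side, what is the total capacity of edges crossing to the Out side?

36

Edges leaving {Res, r1, r2, r5}: Res→Out (6), r1→r3 (4), r1→r4 (3), r2→r4 (10), r2→Out (13).
Cut capacity = 6 + 4 + 3 + 10 + 13 = 36.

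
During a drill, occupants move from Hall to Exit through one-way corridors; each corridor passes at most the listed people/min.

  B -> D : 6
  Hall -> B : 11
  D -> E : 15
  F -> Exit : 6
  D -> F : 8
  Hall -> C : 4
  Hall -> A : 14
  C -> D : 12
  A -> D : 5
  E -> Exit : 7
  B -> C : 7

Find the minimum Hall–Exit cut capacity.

Augment Hall→A→D→E→Exit: bottleneck 5, flow now 5.
Augment Hall→B→D→E→Exit: bottleneck 2, flow now 7.
Augment Hall→B→D→F→Exit: bottleneck 4, flow now 11.
Augment Hall→C→D→F→Exit: bottleneck 2, flow now 13.
No augmenting path remains; maximum flow = 13.
By max-flow min-cut, the minimum cut capacity equals the max flow.
In the residual graph, reachable from Hall: {Hall, A, B, C, D, E, F}.
Min-cut edges: E→Exit (7), F→Exit (6); capacity 7 + 6 = 13.

13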